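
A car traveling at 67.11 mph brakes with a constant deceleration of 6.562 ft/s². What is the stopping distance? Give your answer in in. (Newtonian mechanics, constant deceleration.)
d = v₀² / (2a) (with unit conversion) = 8858.0 in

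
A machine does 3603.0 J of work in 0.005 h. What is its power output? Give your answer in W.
P = W/t = 3603 J / 18 s = 200.2 W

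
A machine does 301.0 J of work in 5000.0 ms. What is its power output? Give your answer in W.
P = W/t = 301 J / 5 s = 60.2 W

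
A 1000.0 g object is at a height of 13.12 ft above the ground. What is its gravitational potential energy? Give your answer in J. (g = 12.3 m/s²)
PE = mgh = 1 kg × 12.3 m/s² × 3.999 m = 49.19 J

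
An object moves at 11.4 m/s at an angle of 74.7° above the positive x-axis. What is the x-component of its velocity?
vₓ = v cos(θ) = 11.4 × cos(74.7°) = 3.01 m/s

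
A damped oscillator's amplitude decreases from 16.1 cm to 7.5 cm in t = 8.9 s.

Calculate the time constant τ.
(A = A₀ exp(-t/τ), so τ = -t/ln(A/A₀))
A/A₀ = 7.5/16.1 = 0.4658; ln(A/A₀) = -0.7639
τ = −t/ln(A/A₀) = −8.9/-0.7639 = 11.65 s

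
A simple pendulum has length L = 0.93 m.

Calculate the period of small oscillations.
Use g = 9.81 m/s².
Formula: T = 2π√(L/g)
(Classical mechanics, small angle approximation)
T = 2π√(L/g) = 2π√(0.93/9.81) = 1.935 s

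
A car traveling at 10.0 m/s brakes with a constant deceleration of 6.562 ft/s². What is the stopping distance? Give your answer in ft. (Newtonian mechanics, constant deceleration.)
d = v₀² / (2a) (with unit conversion) = 82.02 ft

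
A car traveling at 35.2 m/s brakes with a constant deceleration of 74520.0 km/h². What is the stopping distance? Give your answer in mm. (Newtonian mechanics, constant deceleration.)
d = v₀² / (2a) (with unit conversion) = 107700.0 mm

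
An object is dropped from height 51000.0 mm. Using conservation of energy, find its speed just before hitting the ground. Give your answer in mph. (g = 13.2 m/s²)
mgh = ½mv² → v = √(2gh) = √(2×13.2×51) = 36.69 m/s = 82.08 mph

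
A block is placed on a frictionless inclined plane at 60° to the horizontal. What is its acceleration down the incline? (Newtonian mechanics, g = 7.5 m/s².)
a = g sin(θ) = 7.5 × sin(60°) = 7.5 × 0.866 = 6.5 m/s²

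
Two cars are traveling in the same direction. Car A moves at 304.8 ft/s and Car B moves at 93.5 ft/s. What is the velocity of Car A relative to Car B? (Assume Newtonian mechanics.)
v_rel = v_A - v_B = 304.8 - 93.5 = 211.3 ft/s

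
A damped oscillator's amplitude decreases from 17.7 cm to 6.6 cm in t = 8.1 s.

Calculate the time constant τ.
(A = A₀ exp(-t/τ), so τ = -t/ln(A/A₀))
A/A₀ = 6.6/17.7 = 0.3729; ln(A/A₀) = -0.9865
τ = −t/ln(A/A₀) = −8.1/-0.9865 = 8.211 s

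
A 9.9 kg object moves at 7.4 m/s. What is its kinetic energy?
KE = ½mv² = ½×9.9×7.4² = 271.062 J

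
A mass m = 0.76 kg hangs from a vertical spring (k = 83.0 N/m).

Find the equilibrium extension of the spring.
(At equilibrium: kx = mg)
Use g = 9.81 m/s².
x_eq = mg/k = 0.76×9.81/83.0 = 0.08983 m = 8.983 cm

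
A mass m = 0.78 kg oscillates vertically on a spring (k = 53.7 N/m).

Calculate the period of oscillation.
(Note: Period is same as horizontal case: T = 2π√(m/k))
T = 2π√(m/k) = 2π√(0.78/53.7) = 0.7573 s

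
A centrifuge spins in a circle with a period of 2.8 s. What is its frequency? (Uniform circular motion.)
f = 1/T = 1/2.8 = 0.3571 Hz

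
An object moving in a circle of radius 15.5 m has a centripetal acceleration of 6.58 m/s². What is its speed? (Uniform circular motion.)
v = √(a_c × r) = √(6.58 × 15.5) = 10.1 m/s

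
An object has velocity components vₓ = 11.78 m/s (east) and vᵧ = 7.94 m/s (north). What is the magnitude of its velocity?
|v| = √(vₓ² + vᵧ²) = √(11.78² + 7.94²) = √(201.812) = 14.21 m/s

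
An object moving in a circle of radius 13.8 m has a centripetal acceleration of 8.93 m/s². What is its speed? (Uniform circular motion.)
v = √(a_c × r) = √(8.93 × 13.8) = 11.1 m/s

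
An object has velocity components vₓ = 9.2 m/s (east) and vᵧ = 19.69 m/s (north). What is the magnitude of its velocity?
|v| = √(vₓ² + vᵧ²) = √(9.2² + 19.69²) = √(472.336) = 21.73 m/s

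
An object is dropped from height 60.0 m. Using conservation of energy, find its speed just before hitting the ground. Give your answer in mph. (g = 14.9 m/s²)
mgh = ½mv² → v = √(2gh) = √(2×14.9×60) = 42.28 m/s = 94.59 mph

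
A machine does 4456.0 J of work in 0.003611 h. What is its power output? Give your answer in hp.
P = W/t = 4456 J / 13 s = 342.8 W = 0.4597 hp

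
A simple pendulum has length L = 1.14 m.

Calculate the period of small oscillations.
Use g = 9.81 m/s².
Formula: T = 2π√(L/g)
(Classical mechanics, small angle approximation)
T = 2π√(L/g) = 2π√(1.14/9.81) = 2.142 s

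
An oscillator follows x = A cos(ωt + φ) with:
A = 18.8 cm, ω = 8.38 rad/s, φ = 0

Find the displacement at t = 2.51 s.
x = A cos(ωt + φ) = 18.8×cos(8.38×2.51 + 0) = -10.82 cm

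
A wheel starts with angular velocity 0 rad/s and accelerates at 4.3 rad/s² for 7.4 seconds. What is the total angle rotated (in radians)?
θ = ω₀t + ½αt² = 0×7.4 + ½×4.3×7.4² = 117.73 rad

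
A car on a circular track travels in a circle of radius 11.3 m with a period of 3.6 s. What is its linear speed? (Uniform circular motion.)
v = 2πr/T = 2π×11.3/3.6 = 19.72 m/s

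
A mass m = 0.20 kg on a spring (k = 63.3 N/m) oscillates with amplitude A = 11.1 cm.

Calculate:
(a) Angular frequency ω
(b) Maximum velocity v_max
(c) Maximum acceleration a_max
ω = √(k/m) = √(63.3/0.2) = 17.79 rad/s
v_max = ωA = 17.79×0.111 = 1.975 m/s
a_max = ω²A = 17.79²×0.111 = 35.13 m/s²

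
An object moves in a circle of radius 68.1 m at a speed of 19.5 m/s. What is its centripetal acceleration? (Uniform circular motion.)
a_c = v²/r = 19.5²/68.1 = 380.25/68.1 = 5.58 m/s²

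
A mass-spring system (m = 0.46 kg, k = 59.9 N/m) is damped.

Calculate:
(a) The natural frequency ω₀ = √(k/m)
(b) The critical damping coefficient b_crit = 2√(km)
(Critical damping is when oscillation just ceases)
ω₀ = √(k/m) = √(59.9/0.46) = 11.41 rad/s
b_crit = 2√(km) = 2√(59.9×0.46) = 10.5 kg/s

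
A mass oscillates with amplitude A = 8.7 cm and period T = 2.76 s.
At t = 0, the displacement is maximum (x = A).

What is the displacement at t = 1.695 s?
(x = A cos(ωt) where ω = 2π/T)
ω = 2π/T = 2π/2.76 = 2.277 rad/s
x = A cos(ωt) = 8.7×cos(2.277×1.695) = -6.557 cm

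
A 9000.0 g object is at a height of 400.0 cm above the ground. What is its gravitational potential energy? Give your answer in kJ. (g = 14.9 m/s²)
PE = mgh = 9 kg × 14.9 m/s² × 4 m = 536.4 J = 0.5364 kJ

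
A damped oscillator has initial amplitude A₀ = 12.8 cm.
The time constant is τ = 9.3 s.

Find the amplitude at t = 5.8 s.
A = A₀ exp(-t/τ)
A = A₀ exp(−t/τ) = 12.8×exp(−5.8/9.3) = 6.861 cm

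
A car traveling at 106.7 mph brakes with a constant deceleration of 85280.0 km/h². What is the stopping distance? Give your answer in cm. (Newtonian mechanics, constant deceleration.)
d = v₀² / (2a) (with unit conversion) = 17290.0 cm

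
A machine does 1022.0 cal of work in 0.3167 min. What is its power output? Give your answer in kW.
P = W/t = 4276 J / 19 s = 225 W = 0.225 kW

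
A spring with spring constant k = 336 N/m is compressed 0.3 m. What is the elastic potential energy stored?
PE = ½kx² = ½×336×0.3² = 15.12 J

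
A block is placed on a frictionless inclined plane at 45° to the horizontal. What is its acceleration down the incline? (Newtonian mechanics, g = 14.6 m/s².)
a = g sin(θ) = 14.6 × sin(45°) = 14.6 × 0.7071 = 10.32 m/s²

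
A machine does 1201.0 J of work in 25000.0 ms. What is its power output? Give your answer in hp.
P = W/t = 1201 J / 25 s = 48.04 W = 0.06442 hp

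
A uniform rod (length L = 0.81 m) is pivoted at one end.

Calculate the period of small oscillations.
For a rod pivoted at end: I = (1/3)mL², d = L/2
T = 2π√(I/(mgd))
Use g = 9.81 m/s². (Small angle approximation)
I/m = (1/3)L² = 0.2187 m²; d = L/2 = 0.405 m
T = 2π√(I/(mgd)) = 2π√(0.2187/(9.81×0.405)) = 1.474 s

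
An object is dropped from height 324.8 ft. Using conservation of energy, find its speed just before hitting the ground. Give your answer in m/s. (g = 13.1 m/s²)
mgh = ½mv² → v = √(2gh) = √(2×13.1×99) = 50.93 m/s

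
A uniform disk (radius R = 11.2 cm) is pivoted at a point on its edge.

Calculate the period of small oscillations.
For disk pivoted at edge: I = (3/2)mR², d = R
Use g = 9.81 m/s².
I/m = (3/2)R² = 0.01882 m²; d = R = 0.112 m
T = 2π√((3/2)R²/(gR)) = 2π√(3R/(2g)) = 0.8222 s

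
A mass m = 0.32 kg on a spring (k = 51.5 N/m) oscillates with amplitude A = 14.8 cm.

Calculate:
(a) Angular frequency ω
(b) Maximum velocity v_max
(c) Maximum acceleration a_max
ω = √(k/m) = √(51.5/0.32) = 12.69 rad/s
v_max = ωA = 12.69×0.148 = 1.878 m/s
a_max = ω²A = 12.69²×0.148 = 23.82 m/s²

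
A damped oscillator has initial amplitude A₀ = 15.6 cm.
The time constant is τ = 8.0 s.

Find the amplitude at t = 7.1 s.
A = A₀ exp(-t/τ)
A = A₀ exp(−t/τ) = 15.6×exp(−7.1/8.0) = 6.422 cm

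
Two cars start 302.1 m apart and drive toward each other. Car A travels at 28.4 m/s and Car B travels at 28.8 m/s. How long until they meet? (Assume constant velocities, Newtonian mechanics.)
Combined speed: v_combined = 28.4 + 28.8 = 57.2 m/s
Time to meet: t = d/57.2 = 302.1/57.2 = 5.28 s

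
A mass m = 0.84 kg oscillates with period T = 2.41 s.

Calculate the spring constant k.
T = 2π√(m/k) → k = m(2π/T)² = 0.84×(2π/2.41)² = 5.71 N/m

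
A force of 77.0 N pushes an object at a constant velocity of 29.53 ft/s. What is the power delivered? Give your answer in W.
P = Fv = 77 N × 9.001 m/s = 693.1 W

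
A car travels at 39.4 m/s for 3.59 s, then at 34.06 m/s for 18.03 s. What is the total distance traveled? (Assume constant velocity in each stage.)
d₁ = v₁t₁ = 39.4 × 3.59 = 141.446 m
d₂ = v₂t₂ = 34.06 × 18.03 = 614.102 m
d_total = 141.446 + 614.102 = 755.55 m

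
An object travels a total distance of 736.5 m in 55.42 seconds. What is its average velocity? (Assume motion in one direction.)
v_avg = Δd / Δt = 736.5 / 55.42 = 13.29 m/s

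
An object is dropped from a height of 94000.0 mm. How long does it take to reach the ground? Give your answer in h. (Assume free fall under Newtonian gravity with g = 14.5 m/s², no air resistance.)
t = √(2h/g) (with unit conversion) = 0.001 h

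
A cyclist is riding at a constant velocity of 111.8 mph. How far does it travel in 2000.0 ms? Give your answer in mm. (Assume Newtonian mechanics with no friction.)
d = vt (with unit conversion) = 99960.0 mm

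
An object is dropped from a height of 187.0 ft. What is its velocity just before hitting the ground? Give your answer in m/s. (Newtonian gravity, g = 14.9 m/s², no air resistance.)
v = √(2gh) (with unit conversion) = 41.21 m/s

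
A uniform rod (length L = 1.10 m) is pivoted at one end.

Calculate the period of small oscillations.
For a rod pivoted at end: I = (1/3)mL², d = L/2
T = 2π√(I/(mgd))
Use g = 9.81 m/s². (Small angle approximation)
I/m = (1/3)L² = 0.4033 m²; d = L/2 = 0.55 m
T = 2π√(I/(mgd)) = 2π√(0.4033/(9.81×0.55)) = 1.718 s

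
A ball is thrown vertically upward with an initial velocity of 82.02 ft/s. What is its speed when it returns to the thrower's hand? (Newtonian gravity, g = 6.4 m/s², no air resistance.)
By conservation of energy, the ball returns at the same speed = 82.02 ft/s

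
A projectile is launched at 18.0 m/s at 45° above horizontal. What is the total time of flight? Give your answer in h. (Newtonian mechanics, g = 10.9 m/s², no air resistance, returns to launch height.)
T = 2v₀sin(θ)/g (with unit conversion) = 0.0006487 h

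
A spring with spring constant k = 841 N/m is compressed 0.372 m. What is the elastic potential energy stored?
PE = ½kx² = ½×841×0.372² = 58.19 J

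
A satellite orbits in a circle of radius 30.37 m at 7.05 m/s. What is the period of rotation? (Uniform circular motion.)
T = 2πr/v = 2π×30.37/7.05 = 27.07 s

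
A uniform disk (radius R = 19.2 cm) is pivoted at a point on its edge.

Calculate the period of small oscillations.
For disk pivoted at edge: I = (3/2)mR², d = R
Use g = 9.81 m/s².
I/m = (3/2)R² = 0.0553 m²; d = R = 0.192 m
T = 2π√((3/2)R²/(gR)) = 2π√(3R/(2g)) = 1.077 s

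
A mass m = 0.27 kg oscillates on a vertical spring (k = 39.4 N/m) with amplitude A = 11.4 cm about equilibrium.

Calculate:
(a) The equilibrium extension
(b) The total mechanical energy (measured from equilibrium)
x_eq = mg/k = 0.27×9.81/39.4 = 0.06723 m = 6.723 cm
E = ½kA² = ½×39.4×(0.114)² = 0.256 J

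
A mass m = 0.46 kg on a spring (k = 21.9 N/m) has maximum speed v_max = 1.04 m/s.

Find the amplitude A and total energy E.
½mv²_max = ½kA² → A = v_max√(m/k) = 1.04×√(0.46/21.9) = 0.1507 m = 15.07 cm
E = ½mv²_max = ½×0.46×1.04² = 0.2488 J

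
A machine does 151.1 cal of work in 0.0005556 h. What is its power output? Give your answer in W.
P = W/t = 632.2 J / 2 s = 316.1 W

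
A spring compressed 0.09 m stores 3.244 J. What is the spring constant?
PE = ½kx² → k = 2PE/x² = 2×3.244/0.09² = 801.0 N/m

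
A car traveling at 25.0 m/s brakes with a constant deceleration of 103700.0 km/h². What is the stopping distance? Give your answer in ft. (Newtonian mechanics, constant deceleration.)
d = v₀² / (2a) (with unit conversion) = 128.1 ft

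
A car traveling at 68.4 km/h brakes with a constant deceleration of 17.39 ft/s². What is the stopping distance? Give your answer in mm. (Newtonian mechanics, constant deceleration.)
d = v₀² / (2a) (with unit conversion) = 34050.0 mm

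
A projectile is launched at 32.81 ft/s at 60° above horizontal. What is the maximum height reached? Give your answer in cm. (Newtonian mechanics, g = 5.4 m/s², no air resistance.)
H = v₀²sin²(θ)/(2g) (with unit conversion) = 694.5 cm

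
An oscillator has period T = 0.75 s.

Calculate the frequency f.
f = 1/T = 1/0.75 = 1.333 Hz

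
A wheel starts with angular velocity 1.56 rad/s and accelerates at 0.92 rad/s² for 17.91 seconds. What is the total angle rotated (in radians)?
θ = ω₀t + ½αt² = 1.56×17.91 + ½×0.92×17.91² = 175.49 rad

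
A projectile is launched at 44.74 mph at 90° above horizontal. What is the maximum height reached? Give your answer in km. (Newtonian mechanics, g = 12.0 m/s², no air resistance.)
H = v₀²sin²(θ)/(2g) (with unit conversion) = 0.01667 km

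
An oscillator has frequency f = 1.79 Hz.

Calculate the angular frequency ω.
ω = 2πf = 2π×1.79 = 11.25 rad/s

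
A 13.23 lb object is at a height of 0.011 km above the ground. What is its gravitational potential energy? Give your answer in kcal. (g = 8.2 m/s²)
PE = mgh = 6.001 kg × 8.2 m/s² × 11 m = 541.3 J = 0.1294 kcal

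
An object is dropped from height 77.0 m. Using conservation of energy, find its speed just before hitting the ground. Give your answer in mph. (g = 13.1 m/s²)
mgh = ½mv² → v = √(2gh) = √(2×13.1×77) = 44.92 m/s = 100.5 mph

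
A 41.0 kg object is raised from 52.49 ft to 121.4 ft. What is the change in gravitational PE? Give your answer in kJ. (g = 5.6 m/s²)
ΔPE = mg(h₂ − h₁) = 41 kg × 5.6 m/s² × (37 − 16) m = 4822 J = 4.822 kJ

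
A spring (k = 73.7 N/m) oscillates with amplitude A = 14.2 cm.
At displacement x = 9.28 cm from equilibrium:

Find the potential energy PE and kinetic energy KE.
E_total = ½kA² = ½×73.7×(0.142)² = 0.743 J
PE = ½kx² = ½×73.7×(0.0928)² = 0.3173 J
KE = E_total − PE = 0.4257 J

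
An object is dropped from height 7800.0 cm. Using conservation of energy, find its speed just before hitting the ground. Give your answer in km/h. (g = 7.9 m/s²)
mgh = ½mv² → v = √(2gh) = √(2×7.9×78) = 35.11 m/s = 126.4 km/h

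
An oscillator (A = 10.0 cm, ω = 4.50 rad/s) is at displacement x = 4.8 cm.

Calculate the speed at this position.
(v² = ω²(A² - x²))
v = ω√(A² − x²) = 4.5×√(0.1² − 0.048²) = 0.3948 m/s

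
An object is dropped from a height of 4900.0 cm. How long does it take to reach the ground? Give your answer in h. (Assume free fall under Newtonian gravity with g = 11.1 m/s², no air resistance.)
t = √(2h/g) (with unit conversion) = 0.0008254 h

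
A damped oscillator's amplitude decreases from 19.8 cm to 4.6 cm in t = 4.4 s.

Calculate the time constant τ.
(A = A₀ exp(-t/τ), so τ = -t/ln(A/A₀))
A/A₀ = 4.6/19.8 = 0.2323; ln(A/A₀) = -1.46
τ = −t/ln(A/A₀) = −4.4/-1.46 = 3.014 s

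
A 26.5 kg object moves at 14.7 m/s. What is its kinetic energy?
KE = ½mv² = ½×26.5×14.7² = 2863.192 J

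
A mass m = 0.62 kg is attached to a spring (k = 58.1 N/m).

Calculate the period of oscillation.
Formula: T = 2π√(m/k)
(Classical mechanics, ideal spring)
T = 2π√(m/k) = 2π√(0.62/58.1) = 0.6491 s; f = 1/T = 1.541 Hz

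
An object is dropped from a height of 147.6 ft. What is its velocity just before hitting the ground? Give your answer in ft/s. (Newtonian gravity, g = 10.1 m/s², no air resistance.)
v = √(2gh) (with unit conversion) = 98.9 ft/s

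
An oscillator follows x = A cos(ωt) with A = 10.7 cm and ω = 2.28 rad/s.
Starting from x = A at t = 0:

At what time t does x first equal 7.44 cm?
cos(ωt) = x/A = 7.44/10.7 = 0.6953
ωt = arccos(0.6953) = 0.8019 rad
t = 0.8019/2.28 = 0.3517 s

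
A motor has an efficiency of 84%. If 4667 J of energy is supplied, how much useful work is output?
W_out = η × W_in = 0.84 × 4667 = 3920.3 J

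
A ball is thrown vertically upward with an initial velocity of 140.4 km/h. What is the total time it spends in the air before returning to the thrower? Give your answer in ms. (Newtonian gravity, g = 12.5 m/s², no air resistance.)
t_total = 2v₀/g (with unit conversion) = 6240.0 ms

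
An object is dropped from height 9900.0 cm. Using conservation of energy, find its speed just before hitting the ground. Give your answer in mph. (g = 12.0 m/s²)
mgh = ½mv² → v = √(2gh) = √(2×12.0×99) = 48.74 m/s = 109.0 mph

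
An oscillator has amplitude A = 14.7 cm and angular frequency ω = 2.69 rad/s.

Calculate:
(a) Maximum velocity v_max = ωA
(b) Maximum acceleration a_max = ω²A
v_max = ωA = 2.69×0.147 = 0.3954 m/s
a_max = ω²A = 2.69²×0.147 = 1.064 m/s²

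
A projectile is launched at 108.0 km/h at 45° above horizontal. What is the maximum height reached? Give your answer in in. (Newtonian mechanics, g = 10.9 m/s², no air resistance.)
H = v₀²sin²(θ)/(2g) (with unit conversion) = 812.7 in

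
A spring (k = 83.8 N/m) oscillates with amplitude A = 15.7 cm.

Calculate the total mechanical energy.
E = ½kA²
E = ½kA² = ½×83.8×(0.157)² = 1.033 J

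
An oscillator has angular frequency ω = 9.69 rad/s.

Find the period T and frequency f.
T = 2π/ω = 2π/9.69 = 0.6484 s; f = ω/2π = 1.542 Hz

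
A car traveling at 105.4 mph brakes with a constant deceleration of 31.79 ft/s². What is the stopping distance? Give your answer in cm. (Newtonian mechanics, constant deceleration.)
d = v₀² / (2a) (with unit conversion) = 11460.0 cm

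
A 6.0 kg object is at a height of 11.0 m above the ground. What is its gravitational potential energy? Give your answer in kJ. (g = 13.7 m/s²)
PE = mgh = 6 kg × 13.7 m/s² × 11 m = 904.2 J = 0.9042 kJ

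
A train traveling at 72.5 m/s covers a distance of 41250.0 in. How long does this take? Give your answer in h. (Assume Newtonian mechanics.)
t = d/v (with unit conversion) = 0.004014 h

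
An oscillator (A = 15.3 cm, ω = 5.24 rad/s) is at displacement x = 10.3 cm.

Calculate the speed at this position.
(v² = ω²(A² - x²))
v = ω√(A² − x²) = 5.24×√(0.153² − 0.103²) = 0.5928 m/s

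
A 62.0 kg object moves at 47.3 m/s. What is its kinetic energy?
KE = ½mv² = ½×62.0×47.3² = 69355.99 J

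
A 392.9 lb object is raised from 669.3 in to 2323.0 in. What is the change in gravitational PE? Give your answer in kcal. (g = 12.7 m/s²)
ΔPE = mg(h₂ − h₁) = 178.2 kg × 12.7 m/s² × (59 − 17) m = 9.507e+04 J = 22.72 kcal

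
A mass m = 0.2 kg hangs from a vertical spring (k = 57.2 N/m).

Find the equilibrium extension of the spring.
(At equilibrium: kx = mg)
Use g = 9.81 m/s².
x_eq = mg/k = 0.2×9.81/57.2 = 0.0343 m = 3.43 cm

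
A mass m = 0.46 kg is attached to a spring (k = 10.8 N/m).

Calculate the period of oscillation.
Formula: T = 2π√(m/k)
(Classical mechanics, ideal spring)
T = 2π√(m/k) = 2π√(0.46/10.8) = 1.297 s; f = 1/T = 0.7712 Hz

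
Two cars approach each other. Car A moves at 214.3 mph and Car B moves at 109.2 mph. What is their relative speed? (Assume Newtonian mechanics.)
v_rel = v_A + v_B = 214.3 + 109.2 = 323.5 mph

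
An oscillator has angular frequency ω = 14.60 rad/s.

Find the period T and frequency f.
T = 2π/ω = 2π/14.6 = 0.4304 s; f = ω/2π = 2.324 Hz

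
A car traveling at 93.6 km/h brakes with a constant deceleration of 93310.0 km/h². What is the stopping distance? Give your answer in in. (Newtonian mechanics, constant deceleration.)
d = v₀² / (2a) (with unit conversion) = 1848.0 in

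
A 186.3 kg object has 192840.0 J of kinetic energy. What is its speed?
KE = ½mv² → v = √(2KE/m) = √(2×192840.0/186.3) = 45.5 m/s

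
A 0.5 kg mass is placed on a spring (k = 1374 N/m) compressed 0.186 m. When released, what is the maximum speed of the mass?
½kx² = ½mv² → v = x√(k/m) = 0.186×√(1374/0.5) = 9.75 m/s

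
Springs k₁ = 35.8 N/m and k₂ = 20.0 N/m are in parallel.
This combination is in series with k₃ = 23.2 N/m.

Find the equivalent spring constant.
k₁₂ = k₁ + k₂ = 55.8 N/m (parallel)
1/k_eq = 1/k₁₂ + 1/k₃ → k_eq = 16.39 N/m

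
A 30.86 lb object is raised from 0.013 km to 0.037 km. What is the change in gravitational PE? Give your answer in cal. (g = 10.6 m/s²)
ΔPE = mg(h₂ − h₁) = 14 kg × 10.6 m/s² × (37 − 13) m = 3561 J = 851.1 cal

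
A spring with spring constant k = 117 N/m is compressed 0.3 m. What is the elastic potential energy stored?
PE = ½kx² = ½×117×0.3² = 5.265 J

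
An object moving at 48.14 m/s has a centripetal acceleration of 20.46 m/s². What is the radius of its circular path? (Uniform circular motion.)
r = v²/a_c = 48.14²/20.46 = 113.27 m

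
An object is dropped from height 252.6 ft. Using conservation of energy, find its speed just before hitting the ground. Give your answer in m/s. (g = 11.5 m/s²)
mgh = ½mv² → v = √(2gh) = √(2×11.5×76.99) = 42.08 m/s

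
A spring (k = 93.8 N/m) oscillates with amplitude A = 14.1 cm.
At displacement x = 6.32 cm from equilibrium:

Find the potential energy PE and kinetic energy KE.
E_total = ½kA² = ½×93.8×(0.141)² = 0.9324 J
PE = ½kx² = ½×93.8×(0.0632)² = 0.1873 J
KE = E_total − PE = 0.7451 J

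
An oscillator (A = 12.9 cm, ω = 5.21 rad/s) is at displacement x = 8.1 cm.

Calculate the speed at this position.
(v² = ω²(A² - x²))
v = ω√(A² − x²) = 5.21×√(0.129² − 0.081²) = 0.5231 m/s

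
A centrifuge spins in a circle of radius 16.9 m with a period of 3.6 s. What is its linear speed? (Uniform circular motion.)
v = 2πr/T = 2π×16.9/3.6 = 29.5 m/s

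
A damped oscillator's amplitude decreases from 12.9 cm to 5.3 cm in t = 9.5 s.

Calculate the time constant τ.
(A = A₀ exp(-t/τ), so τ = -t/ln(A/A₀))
A/A₀ = 5.3/12.9 = 0.4109; ln(A/A₀) = -0.8895
τ = −t/ln(A/A₀) = −9.5/-0.8895 = 10.68 s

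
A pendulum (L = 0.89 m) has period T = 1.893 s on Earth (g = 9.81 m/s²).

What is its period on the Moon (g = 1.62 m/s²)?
T = 2π√(L/g), so T_moon/T_earth = √(g_earth/g_moon)
T_moon = 2π√(0.89/1.62) = 4.657 s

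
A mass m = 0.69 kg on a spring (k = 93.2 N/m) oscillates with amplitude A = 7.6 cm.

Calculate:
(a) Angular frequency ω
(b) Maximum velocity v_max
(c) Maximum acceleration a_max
ω = √(k/m) = √(93.2/0.69) = 11.62 rad/s
v_max = ωA = 11.62×0.076 = 0.8833 m/s
a_max = ω²A = 11.62²×0.076 = 10.27 m/s²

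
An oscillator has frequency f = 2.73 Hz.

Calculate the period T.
T = 1/f = 1/2.73 = 0.3663 s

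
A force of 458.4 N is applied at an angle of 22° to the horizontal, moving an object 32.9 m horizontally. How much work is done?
W = Fd cosθ = 458.4×32.9×cos(22°) = 13983.0 J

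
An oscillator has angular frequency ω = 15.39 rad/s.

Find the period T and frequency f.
T = 2π/ω = 2π/15.39 = 0.4083 s; f = ω/2π = 2.449 Hz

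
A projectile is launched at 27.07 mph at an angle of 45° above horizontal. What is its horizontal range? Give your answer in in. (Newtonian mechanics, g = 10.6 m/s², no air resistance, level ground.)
R = v₀² sin(2θ) / g (with unit conversion) = 543.9 in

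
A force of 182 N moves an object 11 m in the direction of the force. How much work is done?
W = Fd = 182×11 = 2002.0 J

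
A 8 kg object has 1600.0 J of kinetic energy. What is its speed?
KE = ½mv² → v = √(2KE/m) = √(2×1600.0/8) = 20.0 m/s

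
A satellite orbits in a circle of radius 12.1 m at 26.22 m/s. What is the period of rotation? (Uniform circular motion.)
T = 2πr/v = 2π×12.1/26.22 = 2.9 s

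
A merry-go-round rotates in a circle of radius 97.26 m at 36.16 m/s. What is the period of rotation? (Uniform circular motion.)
T = 2πr/v = 2π×97.26/36.16 = 16.9 s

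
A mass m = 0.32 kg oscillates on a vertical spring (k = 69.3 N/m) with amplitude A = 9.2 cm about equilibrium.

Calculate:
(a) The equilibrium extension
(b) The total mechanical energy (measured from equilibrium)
x_eq = mg/k = 0.32×9.81/69.3 = 0.0453 m = 4.53 cm
E = ½kA² = ½×69.3×(0.092)² = 0.2933 J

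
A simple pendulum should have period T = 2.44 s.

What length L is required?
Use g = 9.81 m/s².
T = 2π√(L/g) → L = g(T/2π)² = 9.81×(2.44/2π)² = 1.479 m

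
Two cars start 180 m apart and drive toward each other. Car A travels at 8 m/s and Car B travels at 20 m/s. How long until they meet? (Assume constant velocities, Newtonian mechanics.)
Combined speed: v_combined = 8 + 20 = 28 m/s
Time to meet: t = d/28 = 180/28 = 6.43 s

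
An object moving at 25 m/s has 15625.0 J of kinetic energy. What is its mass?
KE = ½mv² → m = 2KE/v² = 2×15625.0/25² = 50.0 kg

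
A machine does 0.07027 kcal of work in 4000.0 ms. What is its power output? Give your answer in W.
P = W/t = 294 J / 4 s = 73.5 W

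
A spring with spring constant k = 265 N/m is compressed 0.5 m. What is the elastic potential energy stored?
PE = ½kx² = ½×265×0.5² = 33.12 J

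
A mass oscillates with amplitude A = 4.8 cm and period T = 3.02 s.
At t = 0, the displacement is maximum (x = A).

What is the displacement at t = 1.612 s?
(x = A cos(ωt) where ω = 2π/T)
ω = 2π/T = 2π/3.02 = 2.081 rad/s
x = A cos(ωt) = 4.8×cos(2.081×1.612) = -4.692 cm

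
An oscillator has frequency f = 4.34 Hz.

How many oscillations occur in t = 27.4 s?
n = f×t = 4.34×27.4 = 118.9 oscillations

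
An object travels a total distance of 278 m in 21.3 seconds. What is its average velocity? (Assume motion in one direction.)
v_avg = Δd / Δt = 278 / 21.3 = 13.05 m/s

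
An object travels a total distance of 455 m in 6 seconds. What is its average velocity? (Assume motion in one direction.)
v_avg = Δd / Δt = 455 / 6 = 75.83 m/s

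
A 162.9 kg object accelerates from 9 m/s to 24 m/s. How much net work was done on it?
W_net = ΔKE = ½m(v₂² − v₁²) = ½×162.9×(24² − 9²) = 40317.75 J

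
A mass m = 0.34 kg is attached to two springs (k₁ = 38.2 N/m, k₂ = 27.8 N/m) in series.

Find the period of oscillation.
k_eq = k₁k₂/(k₁+k₂) = 16.09 N/m
T = 2π√(m/k_eq) = 2π√(0.34/16.09) = 0.9133 s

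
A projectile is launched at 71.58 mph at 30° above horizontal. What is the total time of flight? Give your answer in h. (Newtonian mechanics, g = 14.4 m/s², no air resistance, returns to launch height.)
T = 2v₀sin(θ)/g (with unit conversion) = 0.0006173 h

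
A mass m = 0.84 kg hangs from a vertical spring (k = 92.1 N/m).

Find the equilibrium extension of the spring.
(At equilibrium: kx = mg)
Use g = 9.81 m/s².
x_eq = mg/k = 0.84×9.81/92.1 = 0.08947 m = 8.947 cm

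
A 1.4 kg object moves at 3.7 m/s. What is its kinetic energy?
KE = ½mv² = ½×1.4×3.7² = 9.583 J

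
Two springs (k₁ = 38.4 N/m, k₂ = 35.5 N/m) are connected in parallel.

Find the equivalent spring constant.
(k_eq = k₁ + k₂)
k_eq = k₁ + k₂ = 38.4 + 35.5 = 73.9 N/m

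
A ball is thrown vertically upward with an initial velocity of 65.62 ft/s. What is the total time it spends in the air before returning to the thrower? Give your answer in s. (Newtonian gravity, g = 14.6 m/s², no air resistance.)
t_total = 2v₀/g (with unit conversion) = 2.74 s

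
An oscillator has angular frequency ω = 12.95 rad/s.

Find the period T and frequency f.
T = 2π/ω = 2π/12.95 = 0.4852 s; f = ω/2π = 2.061 Hz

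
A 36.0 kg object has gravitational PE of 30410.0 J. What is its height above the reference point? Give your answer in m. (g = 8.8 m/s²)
PE = mgh → h = PE/(mg) = 3.041e+04 J / (36 kg × 8.8 m/s²) = 95.99 m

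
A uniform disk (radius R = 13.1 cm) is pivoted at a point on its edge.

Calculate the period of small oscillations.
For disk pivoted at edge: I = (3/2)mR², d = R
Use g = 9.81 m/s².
I/m = (3/2)R² = 0.02574 m²; d = R = 0.131 m
T = 2π√((3/2)R²/(gR)) = 2π√(3R/(2g)) = 0.8893 s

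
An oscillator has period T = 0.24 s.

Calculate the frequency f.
f = 1/T = 1/0.24 = 4.167 Hz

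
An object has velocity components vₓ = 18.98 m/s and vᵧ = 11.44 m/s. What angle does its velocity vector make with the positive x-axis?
θ = arctan(vᵧ/vₓ) = arctan(11.44/18.98) = 31.08°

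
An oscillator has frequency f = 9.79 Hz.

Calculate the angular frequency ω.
ω = 2πf = 2π×9.79 = 61.51 rad/s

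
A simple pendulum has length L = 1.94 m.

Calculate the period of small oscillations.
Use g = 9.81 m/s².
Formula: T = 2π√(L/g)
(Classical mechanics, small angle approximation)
T = 2π√(L/g) = 2π√(1.94/9.81) = 2.794 s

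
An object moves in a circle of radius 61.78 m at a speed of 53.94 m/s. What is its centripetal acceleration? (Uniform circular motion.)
a_c = v²/r = 53.94²/61.78 = 2909.52/61.78 = 47.09 m/s²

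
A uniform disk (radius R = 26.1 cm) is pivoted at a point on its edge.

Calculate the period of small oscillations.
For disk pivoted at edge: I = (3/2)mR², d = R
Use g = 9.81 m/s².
I/m = (3/2)R² = 0.1022 m²; d = R = 0.261 m
T = 2π√((3/2)R²/(gR)) = 2π√(3R/(2g)) = 1.255 s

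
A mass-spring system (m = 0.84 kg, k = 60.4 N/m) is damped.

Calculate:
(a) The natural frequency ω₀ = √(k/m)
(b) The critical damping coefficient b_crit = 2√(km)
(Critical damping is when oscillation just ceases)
ω₀ = √(k/m) = √(60.4/0.84) = 8.48 rad/s
b_crit = 2√(km) = 2√(60.4×0.84) = 14.25 kg/s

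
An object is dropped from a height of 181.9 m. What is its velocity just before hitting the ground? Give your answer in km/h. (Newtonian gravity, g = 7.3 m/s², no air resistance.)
v = √(2gh) (with unit conversion) = 185.5 km/h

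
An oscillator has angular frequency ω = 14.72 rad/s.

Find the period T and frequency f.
T = 2π/ω = 2π/14.72 = 0.4268 s; f = ω/2π = 2.343 Hz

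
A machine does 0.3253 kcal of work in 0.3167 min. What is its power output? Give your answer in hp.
P = W/t = 1361 J / 19 s = 71.63 W = 0.09605 hp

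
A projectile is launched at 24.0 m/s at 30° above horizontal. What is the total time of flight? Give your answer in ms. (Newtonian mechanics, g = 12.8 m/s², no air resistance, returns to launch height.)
T = 2v₀sin(θ)/g (with unit conversion) = 1875.0 ms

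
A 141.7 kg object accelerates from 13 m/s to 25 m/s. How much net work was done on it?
W_net = ΔKE = ½m(v₂² − v₁²) = ½×141.7×(25² − 13²) = 32307.6 J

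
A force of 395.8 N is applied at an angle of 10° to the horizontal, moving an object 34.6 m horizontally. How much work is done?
W = Fd cosθ = 395.8×34.6×cos(10°) = 13487.0 J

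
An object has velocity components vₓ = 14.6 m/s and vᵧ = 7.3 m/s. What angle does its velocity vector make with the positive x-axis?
θ = arctan(vᵧ/vₓ) = arctan(7.3/14.6) = 26.57°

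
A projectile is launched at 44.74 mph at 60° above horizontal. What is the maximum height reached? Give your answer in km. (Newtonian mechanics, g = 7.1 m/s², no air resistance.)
H = v₀²sin²(θ)/(2g) (with unit conversion) = 0.02113 km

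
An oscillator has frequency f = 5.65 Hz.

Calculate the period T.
T = 1/f = 1/5.65 = 0.177 s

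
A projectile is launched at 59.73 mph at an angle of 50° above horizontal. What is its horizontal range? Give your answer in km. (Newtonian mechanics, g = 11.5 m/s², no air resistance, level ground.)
R = v₀² sin(2θ) / g (with unit conversion) = 0.06106 km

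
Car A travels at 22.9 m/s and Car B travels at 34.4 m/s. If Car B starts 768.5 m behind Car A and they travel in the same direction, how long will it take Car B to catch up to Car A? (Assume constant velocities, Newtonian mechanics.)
Relative speed: v_rel = 34.4 - 22.9 = 11.5 m/s
Time to catch: t = d₀/v_rel = 768.5/11.5 = 66.83 s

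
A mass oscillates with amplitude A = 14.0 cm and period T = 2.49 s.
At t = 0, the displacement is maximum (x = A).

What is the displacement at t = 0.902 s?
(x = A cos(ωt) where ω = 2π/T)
ω = 2π/T = 2π/2.49 = 2.523 rad/s
x = A cos(ωt) = 14.0×cos(2.523×0.902) = -9.075 cm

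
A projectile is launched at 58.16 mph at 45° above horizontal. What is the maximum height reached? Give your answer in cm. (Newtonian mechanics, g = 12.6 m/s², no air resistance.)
H = v₀²sin²(θ)/(2g) (with unit conversion) = 1341.0 cm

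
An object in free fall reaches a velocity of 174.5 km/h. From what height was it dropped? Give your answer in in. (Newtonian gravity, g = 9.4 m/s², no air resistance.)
h = v²/(2g) (with unit conversion) = 4920.0 in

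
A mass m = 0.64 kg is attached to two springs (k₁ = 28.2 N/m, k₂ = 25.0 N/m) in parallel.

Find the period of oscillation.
k_eq = k₁+k₂ = 53.2 N/m
T = 2π√(m/k_eq) = 2π√(0.64/53.2) = 0.6892 s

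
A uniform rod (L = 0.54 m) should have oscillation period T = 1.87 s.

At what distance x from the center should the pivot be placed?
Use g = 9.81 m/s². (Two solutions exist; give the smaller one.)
T = 2π√((L²/12 + x²)/(gx)). Let c = T²g/(4π²) = 0.8689.
x² − cx + L²/12 = 0 → x = (c − √(c² − L²/3))/2 = 0.02893 m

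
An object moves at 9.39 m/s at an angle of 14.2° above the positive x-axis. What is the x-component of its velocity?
vₓ = v cos(θ) = 9.39 × cos(14.2°) = 9.1 m/s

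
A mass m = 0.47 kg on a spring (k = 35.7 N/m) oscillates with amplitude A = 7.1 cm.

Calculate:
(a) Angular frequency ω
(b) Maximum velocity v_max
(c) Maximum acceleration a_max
ω = √(k/m) = √(35.7/0.47) = 8.715 rad/s
v_max = ωA = 8.715×0.071 = 0.6188 m/s
a_max = ω²A = 8.715²×0.071 = 5.393 m/s²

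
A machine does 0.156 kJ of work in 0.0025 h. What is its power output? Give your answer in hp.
P = W/t = 156 J / 9 s = 17.33 W = 0.02324 hp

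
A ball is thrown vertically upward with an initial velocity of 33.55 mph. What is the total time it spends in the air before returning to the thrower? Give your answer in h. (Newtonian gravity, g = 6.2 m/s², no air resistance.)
t_total = 2v₀/g (with unit conversion) = 0.001344 h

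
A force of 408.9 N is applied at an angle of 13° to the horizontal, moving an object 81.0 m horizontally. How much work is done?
W = Fd cosθ = 408.9×81.0×cos(13°) = 32272.0 J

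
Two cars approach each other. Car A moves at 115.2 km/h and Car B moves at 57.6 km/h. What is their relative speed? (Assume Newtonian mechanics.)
v_rel = v_A + v_B = 115.2 + 57.6 = 172.8 km/h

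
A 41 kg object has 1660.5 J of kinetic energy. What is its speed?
KE = ½mv² → v = √(2KE/m) = √(2×1660.5/41) = 9.0 m/s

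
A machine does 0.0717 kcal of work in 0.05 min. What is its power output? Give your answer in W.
P = W/t = 300 J / 3 s = 100 W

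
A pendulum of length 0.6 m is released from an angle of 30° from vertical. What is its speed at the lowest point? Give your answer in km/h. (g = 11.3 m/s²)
h = L(1 − cosθ) = 0.6×(1 − cos30°) = 0.08038 m
v = √(2gh) = √(2×11.3×0.08038) = 1.348 m/s = 4.852 km/h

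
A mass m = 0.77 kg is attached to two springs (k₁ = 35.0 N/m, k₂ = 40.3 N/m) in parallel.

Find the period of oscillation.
k_eq = k₁+k₂ = 75.3 N/m
T = 2π√(m/k_eq) = 2π√(0.77/75.3) = 0.6354 s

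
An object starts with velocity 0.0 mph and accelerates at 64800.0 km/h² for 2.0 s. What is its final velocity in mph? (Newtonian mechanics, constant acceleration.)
v = v₀ + at (with unit conversion) = 22.37 mph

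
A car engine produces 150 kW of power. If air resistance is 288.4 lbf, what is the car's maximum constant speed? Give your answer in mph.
P = Fv → v = P/F = 150000 W / 1283 N = 116.9 m/s = 261.6 mph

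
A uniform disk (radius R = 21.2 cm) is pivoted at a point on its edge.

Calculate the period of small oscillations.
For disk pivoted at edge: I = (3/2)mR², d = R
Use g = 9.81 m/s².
I/m = (3/2)R² = 0.06742 m²; d = R = 0.212 m
T = 2π√((3/2)R²/(gR)) = 2π√(3R/(2g)) = 1.131 s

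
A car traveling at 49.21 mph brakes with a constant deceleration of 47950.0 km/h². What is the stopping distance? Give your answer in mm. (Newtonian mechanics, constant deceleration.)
d = v₀² / (2a) (with unit conversion) = 65400.0 mm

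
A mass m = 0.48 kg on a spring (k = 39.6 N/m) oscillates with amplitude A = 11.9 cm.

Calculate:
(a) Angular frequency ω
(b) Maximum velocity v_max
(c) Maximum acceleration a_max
ω = √(k/m) = √(39.6/0.48) = 9.083 rad/s
v_max = ωA = 9.083×0.119 = 1.081 m/s
a_max = ω²A = 9.083²×0.119 = 9.817 m/s²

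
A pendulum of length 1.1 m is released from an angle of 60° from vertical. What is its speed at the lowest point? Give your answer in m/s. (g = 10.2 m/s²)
h = L(1 − cosθ) = 1.1×(1 − cos60°) = 0.55 m
v = √(2gh) = √(2×10.2×0.55) = 3.35 m/s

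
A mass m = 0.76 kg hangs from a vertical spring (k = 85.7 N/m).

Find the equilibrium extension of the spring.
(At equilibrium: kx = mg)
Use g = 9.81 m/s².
x_eq = mg/k = 0.76×9.81/85.7 = 0.087 m = 8.7 cm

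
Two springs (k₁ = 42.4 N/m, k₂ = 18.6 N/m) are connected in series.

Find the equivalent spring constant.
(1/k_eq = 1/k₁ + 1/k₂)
1/k_eq = 1/42.4 + 1/18.6 = 0.077348; k_eq = 12.93 N/m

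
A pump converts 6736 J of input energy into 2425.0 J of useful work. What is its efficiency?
η = W_out/W_in = 2425.0/6736 = 0.36 = 36.0%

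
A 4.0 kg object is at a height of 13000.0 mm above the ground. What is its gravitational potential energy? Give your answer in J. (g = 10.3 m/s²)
PE = mgh = 4 kg × 10.3 m/s² × 13 m = 535.6 J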